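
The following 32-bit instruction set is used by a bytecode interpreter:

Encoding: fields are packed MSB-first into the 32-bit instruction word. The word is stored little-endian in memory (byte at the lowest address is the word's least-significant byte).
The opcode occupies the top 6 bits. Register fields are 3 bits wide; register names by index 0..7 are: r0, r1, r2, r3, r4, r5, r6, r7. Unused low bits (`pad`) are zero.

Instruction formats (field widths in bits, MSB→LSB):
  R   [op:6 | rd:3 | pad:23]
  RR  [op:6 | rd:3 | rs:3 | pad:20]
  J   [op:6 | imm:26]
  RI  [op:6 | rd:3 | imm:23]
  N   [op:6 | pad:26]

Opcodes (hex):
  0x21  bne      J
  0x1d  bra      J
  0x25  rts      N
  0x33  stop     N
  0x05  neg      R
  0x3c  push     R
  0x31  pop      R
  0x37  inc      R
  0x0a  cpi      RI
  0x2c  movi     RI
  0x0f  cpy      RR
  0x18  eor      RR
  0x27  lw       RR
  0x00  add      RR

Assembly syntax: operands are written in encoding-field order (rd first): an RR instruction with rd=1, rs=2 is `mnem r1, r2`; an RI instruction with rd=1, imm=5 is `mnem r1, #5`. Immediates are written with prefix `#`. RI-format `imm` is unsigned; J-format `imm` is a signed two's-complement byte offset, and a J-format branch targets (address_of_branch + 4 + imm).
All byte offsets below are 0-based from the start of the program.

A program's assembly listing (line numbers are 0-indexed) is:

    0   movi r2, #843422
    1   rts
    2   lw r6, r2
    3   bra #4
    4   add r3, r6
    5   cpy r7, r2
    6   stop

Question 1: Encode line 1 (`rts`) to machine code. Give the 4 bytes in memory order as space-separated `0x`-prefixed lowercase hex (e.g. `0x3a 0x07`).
0x00 0x00 0x00 0x94

1. rts fields op=0x25:6|pad=0:26 → word 94000000h → 00 00 00 94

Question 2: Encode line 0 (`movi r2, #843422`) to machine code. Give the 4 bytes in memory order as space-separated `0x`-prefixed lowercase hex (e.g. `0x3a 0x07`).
0. movi fields op=0x2c:6|rd=2:3|imm=843422:23 → word b10cde9eh → 9e de 0c b1

0x9e 0xde 0x0c 0xb1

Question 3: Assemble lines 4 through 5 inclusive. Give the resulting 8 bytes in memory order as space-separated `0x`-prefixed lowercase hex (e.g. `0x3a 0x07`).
L4: add op=0x0:6|rd=3:3|rs=6:3|pad=0:20 ⇒ 0x01e00000 ⇒ little 00 00 e0 01
L5: cpy op=0xf:6|rd=7:3|rs=2:3|pad=0:20 ⇒ 0x3fa00000 ⇒ little 00 00 a0 3f

0x00 0x00 0xe0 0x01 0x00 0x00 0xa0 0x3f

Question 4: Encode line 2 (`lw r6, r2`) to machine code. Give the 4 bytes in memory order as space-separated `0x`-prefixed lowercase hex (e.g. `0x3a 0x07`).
0x00 0x00 0x20 0x9f

2. lw fields op=0x27:6|rd=6:3|rs=2:3|pad=0:20 → word 9f200000h → 00 00 20 9f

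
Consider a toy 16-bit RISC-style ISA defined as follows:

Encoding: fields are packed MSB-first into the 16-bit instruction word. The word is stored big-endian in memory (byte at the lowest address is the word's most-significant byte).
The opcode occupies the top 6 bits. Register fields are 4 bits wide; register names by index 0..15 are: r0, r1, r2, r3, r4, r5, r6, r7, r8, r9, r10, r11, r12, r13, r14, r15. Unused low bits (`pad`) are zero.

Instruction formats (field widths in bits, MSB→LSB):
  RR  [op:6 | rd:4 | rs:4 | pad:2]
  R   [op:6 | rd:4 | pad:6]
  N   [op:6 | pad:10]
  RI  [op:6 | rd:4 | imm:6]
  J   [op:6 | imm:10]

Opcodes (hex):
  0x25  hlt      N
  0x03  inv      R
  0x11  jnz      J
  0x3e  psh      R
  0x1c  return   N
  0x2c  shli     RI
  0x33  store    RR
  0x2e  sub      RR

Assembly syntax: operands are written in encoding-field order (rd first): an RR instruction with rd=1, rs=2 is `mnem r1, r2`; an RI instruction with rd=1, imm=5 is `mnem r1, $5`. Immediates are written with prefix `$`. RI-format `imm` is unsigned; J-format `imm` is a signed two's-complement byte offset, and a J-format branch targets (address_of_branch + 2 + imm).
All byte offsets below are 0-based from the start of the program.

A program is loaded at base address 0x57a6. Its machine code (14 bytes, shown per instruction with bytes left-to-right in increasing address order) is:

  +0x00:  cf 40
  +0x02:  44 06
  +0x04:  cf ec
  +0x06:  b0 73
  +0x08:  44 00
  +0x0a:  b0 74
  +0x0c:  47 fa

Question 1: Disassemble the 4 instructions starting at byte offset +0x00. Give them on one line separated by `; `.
store r13, r0; jnz $6; store r15, r11; shli r1, $51

+0x00: cf 40 ⇒ word 0xcf40 (big)
  top 6b → 0x33 → store [RR]
  rd@[9:6]=0xd ⇒ r13
  rs@[5:2]=0x0 ⇒ r0
+0x02: 44 06 ⇒ word 0x4406 (big)
  top 6b → 0x11 → jnz [J]
  imm@[9:0]=0x6 ⇒ $6
+0x04: cf ec ⇒ word 0xcfec (big)
  top 6b → 0x33 → store [RR]
  rd@[9:6]=0xf ⇒ r15
  rs@[5:2]=0xb ⇒ r11
+0x06: b0 73 ⇒ word 0xb073 (big)
  top 6b → 0x2c → shli [RI]
  rd@[9:6]=0x1 ⇒ r1
  imm@[5:0]=0x33 ⇒ $51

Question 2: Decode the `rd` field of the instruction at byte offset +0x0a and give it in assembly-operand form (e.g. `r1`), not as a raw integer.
@+0a  big-endian(b0 74) = 0xb074
  opcode bits[15:10]=0x2c: shli/RI
  rd: (w>>6)&0xf=0x1 → r1
  imm: (w>>0)&0x3f=0x34 → $52

r1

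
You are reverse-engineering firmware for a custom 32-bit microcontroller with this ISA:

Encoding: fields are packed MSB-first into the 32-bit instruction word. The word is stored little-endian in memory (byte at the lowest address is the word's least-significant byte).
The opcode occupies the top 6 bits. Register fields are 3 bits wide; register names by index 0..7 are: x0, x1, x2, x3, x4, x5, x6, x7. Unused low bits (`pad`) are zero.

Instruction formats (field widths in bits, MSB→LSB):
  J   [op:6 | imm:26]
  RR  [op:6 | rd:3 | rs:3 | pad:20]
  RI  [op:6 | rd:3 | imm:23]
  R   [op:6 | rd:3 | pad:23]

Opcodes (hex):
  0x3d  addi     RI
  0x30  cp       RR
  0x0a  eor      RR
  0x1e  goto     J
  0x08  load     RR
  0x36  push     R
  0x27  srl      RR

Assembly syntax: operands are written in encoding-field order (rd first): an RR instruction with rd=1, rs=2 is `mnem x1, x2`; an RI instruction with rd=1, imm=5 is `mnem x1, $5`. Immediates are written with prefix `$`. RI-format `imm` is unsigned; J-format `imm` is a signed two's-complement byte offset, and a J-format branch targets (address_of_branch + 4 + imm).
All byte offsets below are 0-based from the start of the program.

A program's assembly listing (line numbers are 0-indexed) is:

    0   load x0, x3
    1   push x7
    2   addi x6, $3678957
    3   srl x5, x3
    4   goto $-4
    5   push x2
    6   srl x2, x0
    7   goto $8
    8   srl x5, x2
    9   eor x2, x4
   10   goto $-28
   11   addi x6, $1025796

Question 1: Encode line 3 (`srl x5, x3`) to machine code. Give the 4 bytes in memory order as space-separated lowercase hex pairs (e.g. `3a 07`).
line 3 (srl): pack op=0x27:6|rd=5:3|rs=3:3|pad=0:20 = 0x9eb00000; little→ 00 00 b0 9e

00 00 b0 9e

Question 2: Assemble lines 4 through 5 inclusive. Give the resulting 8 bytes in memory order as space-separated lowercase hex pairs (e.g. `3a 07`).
fc ff ff 7b 00 00 00 d9

line 4 (goto): pack op=0x1e:6|imm=-4:26 = 0x7bfffffc; little→ fc ff ff 7b
line 5 (push): pack op=0x36:6|rd=2:3|pad=0:23 = 0xd9000000; little→ 00 00 00 d9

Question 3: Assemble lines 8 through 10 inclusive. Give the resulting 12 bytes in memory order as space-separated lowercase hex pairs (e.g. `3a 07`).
8. srl fields op=0x27:6|rd=5:3|rs=2:3|pad=0:20 → word 9ea00000h → 00 00 a0 9e
9. eor fields op=0xa:6|rd=2:3|rs=4:3|pad=0:20 → word 29400000h → 00 00 40 29
10. goto fields op=0x1e:6|imm=-28:26 → word 7bffffe4h → e4 ff ff 7b

00 00 a0 9e 00 00 40 29 e4 ff ff 7b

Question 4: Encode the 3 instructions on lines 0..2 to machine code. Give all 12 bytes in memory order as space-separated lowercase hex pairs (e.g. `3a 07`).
line 0 (load): pack op=0x8:6|rd=0:3|rs=3:3|pad=0:20 = 0x20300000; little→ 00 00 30 20
line 1 (push): pack op=0x36:6|rd=7:3|pad=0:23 = 0xdb800000; little→ 00 00 80 db
line 2 (addi): pack op=0x3d:6|rd=6:3|imm=3678957:23 = 0xf73822ed; little→ ed 22 38 f7

00 00 30 20 00 00 80 db ed 22 38 f7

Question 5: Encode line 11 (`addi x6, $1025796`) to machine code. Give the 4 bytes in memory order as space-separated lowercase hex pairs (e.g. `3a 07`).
04 a7 0f f7

11. addi fields op=0x3d:6|rd=6:3|imm=1025796:23 → word f70fa704h → 04 a7 0f f7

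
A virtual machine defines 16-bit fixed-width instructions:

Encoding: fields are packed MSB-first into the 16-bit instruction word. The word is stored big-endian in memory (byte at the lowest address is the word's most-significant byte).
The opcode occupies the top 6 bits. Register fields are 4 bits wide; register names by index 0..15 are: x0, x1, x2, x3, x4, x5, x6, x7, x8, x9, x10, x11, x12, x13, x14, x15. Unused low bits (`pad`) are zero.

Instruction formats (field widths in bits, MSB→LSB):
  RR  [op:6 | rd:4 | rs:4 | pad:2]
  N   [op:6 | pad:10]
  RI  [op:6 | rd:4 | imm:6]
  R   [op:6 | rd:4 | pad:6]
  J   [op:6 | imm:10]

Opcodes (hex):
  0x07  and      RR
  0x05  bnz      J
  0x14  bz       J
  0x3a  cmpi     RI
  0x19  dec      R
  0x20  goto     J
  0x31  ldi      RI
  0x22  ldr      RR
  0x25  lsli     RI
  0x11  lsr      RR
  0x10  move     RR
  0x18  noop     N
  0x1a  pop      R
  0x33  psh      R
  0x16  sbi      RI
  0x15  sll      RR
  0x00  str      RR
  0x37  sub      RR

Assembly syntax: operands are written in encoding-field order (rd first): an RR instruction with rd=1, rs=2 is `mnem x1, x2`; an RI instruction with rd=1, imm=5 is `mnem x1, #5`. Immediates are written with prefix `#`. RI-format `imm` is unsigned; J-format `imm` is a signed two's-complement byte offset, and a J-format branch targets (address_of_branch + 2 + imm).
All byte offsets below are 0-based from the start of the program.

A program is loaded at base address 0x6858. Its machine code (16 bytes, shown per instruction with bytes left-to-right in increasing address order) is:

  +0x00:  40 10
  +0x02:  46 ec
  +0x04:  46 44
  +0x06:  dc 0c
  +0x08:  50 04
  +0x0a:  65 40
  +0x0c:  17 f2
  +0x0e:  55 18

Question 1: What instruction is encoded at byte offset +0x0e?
+0x0e: 55 18 ⇒ word 0x5518 (big)
  op=0x5518>>10=0x15 ⇒ sll (RR)
  rd@[9:6]=0x4 ⇒ x4
  rs@[5:2]=0x6 ⇒ x6

sll x4, x6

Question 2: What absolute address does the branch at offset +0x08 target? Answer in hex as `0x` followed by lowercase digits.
0x6866

off 0x08: read 50 04 as big → 0x5004
  top 6b → 0x14 → bz [J]
  imm@[9:0]=0x4 ⇒ #4
  target = base 0x6858 + off 0x08 + 2 + imm 4 = 0x6866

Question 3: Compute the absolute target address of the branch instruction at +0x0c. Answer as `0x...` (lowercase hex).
0x6858

[0c] 17 f2 → 0x17f2
  op=0x17f2>>10=0x5 ⇒ bnz (J)
  imm@[9:0]=0x3f2 (s10→-14) ⇒ #-14
  target = base 0x6858 + off 0x0c + 2 + imm -14 = 0x6858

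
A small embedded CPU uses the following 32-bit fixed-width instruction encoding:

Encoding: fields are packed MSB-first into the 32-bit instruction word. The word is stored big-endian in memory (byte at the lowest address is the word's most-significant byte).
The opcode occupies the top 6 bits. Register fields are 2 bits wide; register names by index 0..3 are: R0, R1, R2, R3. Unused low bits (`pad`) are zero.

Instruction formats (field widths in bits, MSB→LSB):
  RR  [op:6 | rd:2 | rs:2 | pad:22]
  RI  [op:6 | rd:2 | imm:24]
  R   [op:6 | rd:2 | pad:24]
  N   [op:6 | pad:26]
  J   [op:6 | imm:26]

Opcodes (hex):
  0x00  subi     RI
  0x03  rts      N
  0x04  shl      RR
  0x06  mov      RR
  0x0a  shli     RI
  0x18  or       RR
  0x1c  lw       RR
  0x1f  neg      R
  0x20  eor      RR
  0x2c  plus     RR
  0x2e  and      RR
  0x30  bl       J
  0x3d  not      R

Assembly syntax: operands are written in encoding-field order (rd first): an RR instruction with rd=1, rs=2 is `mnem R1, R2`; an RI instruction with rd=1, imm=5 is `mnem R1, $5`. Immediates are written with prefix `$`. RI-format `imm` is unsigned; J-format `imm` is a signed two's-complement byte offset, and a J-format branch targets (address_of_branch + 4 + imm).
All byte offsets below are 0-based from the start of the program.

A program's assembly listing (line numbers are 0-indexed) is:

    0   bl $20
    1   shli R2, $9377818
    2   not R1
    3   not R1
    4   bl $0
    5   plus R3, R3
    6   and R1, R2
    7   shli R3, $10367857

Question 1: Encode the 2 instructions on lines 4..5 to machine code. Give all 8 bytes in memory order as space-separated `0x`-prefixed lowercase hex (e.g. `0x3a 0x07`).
4. bl fields op=0x30:6|imm=0:26 → word c0000000h → c0 00 00 00
5. plus fields op=0x2c:6|rd=3:2|rs=3:2|pad=0:22 → word b3c00000h → b3 c0 00 00

0xc0 0x00 0x00 0x00 0xb3 0xc0 0x00 0x00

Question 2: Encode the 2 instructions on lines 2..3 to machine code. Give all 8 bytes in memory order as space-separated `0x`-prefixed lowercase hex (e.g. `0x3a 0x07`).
0xf5 0x00 0x00 0x00 0xf5 0x00 0x00 0x00

line 2 (not): pack op=0x3d:6|rd=1:2|pad=0:24 = 0xf5000000; big→ f5 00 00 00
line 3 (not): pack op=0x3d:6|rd=1:2|pad=0:24 = 0xf5000000; big→ f5 00 00 00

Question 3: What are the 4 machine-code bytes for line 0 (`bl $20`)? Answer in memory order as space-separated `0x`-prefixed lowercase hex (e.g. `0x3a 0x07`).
0xc0 0x00 0x00 0x14

line 0 (bl): pack op=0x30:6|imm=20:26 = 0xc0000014; big→ c0 00 00 14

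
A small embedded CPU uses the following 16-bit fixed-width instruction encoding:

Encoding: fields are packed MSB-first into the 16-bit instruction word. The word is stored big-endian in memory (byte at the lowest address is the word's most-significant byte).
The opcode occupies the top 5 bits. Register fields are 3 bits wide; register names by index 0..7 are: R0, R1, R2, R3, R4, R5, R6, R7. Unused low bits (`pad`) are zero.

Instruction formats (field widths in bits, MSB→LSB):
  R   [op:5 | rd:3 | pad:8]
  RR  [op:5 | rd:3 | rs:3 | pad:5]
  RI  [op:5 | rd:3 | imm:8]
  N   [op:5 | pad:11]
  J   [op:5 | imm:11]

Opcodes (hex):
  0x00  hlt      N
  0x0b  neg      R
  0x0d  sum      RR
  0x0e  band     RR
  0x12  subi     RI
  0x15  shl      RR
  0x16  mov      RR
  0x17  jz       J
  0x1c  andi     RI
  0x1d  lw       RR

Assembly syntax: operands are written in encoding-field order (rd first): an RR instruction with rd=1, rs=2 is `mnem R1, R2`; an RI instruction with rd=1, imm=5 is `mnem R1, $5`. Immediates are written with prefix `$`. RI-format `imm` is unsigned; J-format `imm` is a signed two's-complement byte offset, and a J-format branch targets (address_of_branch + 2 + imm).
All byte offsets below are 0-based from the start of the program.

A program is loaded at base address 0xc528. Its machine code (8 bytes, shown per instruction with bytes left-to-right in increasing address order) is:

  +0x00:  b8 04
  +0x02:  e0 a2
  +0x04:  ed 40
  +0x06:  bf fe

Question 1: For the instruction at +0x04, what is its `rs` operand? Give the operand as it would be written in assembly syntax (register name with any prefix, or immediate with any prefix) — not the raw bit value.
+0x04: ed 40 ⇒ word 0xed40 (big)
  top 5b → 0x1d → lw [RR]
  rd@[10:8]=0x5 ⇒ R5
  rs@[7:5]=0x2 ⇒ R2

R2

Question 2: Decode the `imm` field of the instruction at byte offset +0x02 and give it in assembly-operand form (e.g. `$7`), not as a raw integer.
@+02  big-endian(e0 a2) = 0xe0a2
  opcode bits[15:11]=0x1c: andi/RI
  rd: (w>>8)&0x7=0x0 → R0
  imm: (w>>0)&0xff=0xa2 → $162

$162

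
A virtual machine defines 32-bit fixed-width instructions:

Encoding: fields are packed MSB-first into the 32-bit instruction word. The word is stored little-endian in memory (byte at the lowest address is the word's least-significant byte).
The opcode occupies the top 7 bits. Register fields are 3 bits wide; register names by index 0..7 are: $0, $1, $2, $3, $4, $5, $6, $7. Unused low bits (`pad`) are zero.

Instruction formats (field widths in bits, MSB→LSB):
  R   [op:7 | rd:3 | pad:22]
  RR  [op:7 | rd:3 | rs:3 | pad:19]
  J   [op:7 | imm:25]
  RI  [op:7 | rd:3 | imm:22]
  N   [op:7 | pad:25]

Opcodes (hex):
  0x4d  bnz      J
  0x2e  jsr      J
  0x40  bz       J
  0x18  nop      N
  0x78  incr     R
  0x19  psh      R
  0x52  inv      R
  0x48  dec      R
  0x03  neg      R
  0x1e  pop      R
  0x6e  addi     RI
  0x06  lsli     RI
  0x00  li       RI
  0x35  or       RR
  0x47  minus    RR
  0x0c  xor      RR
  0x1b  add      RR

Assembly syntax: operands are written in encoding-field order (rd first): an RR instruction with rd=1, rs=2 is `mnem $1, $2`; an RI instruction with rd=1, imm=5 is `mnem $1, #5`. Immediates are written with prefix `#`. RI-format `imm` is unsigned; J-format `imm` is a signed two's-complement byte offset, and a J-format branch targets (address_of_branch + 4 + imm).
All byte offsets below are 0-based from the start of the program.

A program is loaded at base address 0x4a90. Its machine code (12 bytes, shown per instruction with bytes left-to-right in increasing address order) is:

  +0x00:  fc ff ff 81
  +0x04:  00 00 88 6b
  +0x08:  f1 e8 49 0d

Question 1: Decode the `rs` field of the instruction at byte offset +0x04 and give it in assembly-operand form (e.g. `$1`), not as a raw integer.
$1

off 0x04: read 00 00 88 6b as little → 0x6b880000
  op=0x6b880000>>25=0x35 ⇒ or (RR)
  rd: (w>>22)&0x7=0x6 → $6
  rs: (w>>19)&0x7=0x1 → $1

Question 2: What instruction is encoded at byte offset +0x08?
lsli $5, #649457

@+08  little-endian(f1 e8 49 0d) = 0x0d49e8f1
  opcode bits[31:25]=0x6: lsli/RI
  [24:22] rd=5 = $5
  [21:0] imm=649457 = #649457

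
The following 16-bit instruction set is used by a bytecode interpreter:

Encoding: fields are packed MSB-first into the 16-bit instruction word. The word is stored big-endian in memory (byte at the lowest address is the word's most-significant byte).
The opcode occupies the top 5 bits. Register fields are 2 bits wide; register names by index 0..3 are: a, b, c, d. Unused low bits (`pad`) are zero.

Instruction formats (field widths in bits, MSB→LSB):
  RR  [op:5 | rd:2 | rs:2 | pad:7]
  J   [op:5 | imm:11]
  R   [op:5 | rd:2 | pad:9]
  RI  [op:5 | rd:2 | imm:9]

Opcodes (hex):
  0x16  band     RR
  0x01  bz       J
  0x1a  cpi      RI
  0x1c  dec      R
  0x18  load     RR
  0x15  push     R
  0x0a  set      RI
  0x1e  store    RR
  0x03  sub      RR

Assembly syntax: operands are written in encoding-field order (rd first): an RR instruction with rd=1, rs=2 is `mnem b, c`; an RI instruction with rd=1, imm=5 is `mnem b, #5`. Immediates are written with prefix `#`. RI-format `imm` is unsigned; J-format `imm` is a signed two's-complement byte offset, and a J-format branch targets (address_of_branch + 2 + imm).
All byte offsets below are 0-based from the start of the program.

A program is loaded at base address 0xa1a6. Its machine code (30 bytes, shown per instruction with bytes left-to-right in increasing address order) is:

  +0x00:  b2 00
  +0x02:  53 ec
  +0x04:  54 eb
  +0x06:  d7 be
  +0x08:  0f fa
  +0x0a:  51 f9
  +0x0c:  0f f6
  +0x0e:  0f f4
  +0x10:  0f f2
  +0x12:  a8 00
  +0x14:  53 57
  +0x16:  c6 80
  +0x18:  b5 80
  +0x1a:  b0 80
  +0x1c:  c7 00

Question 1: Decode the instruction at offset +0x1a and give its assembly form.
off 0x1a: read b0 80 as big → 0xb080
  op=0xb080>>11=0x16 ⇒ band (RR)
  rd@[10:9]=0x0 ⇒ a
  rs@[8:7]=0x1 ⇒ b

band a, b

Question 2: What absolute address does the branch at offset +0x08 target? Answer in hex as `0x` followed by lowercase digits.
+0x08: 0f fa ⇒ word 0x0ffa (big)
  top 5b → 0x1 → bz [J]
  [10:0] imm=2042 (s11→-6) = #-6
  target = base 0xa1a6 + off 0x08 + 2 + imm -6 = 0xa1aa

0xa1aa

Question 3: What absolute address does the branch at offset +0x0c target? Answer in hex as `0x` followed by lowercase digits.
[0c] 0f f6 → 0x0ff6
  top 5b → 0x1 → bz [J]
  imm: (w>>0)&0x7ff=0x7f6 (s11→-10) → #-10
  target = base 0xa1a6 + off 0x0c + 2 + imm -10 = 0xa1aa

0xa1aa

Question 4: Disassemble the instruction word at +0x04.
off 0x04: read 54 eb as big → 0x54eb
  op=0x54eb>>11=0xa ⇒ set (RI)
  [10:9] rd=2 = c
  [8:0] imm=235 = #235

set c, #235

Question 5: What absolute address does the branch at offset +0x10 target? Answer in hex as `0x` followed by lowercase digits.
0xa1aa

[10] 0f f2 → 0x0ff2
  op=0x0ff2>>11=0x1 ⇒ bz (J)
  imm@[10:0]=0x7f2 (s11→-14) ⇒ #-14
  target = base 0xa1a6 + off 0x10 + 2 + imm -14 = 0xa1aa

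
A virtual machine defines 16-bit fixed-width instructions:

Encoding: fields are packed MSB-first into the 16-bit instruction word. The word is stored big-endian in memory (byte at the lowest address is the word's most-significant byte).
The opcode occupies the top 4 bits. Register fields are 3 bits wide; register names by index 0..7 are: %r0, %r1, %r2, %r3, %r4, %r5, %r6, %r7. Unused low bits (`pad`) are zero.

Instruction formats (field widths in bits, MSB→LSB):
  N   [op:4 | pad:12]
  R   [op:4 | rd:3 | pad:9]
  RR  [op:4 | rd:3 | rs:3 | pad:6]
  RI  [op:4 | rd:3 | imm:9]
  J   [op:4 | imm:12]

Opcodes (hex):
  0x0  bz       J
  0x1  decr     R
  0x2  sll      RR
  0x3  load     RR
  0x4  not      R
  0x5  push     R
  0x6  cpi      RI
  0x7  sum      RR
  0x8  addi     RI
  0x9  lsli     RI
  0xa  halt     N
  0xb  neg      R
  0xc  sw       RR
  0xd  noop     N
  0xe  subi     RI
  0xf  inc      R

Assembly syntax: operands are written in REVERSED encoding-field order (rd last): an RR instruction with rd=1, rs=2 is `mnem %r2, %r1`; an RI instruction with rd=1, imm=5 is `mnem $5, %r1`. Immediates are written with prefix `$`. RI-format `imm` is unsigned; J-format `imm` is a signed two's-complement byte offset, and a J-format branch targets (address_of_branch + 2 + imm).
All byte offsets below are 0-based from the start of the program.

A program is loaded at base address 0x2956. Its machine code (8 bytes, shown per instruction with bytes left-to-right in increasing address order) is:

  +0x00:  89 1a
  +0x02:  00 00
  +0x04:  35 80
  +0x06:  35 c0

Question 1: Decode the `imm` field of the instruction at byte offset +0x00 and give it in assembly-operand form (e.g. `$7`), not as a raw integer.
$282

+0x00: 89 1a ⇒ word 0x891a (big)
  top 4b → 0x8 → addi [RI]
  [11:9] rd=4 = %r4
  [8:0] imm=282 = $282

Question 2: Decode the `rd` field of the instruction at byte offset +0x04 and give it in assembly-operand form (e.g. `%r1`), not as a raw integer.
%r2

off 0x04: read 35 80 as big → 0x3580
  op=0x3580>>12=0x3 ⇒ load (RR)
  [11:9] rd=2 = %r2
  [8:6] rs=6 = %r6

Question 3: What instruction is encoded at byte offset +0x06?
load %r7, %r2

@+06  big-endian(35 c0) = 0x35c0
  op=0x35c0>>12=0x3 ⇒ load (RR)
  rd@[11:9]=0x2 ⇒ %r2
  rs@[8:6]=0x7 ⇒ %r7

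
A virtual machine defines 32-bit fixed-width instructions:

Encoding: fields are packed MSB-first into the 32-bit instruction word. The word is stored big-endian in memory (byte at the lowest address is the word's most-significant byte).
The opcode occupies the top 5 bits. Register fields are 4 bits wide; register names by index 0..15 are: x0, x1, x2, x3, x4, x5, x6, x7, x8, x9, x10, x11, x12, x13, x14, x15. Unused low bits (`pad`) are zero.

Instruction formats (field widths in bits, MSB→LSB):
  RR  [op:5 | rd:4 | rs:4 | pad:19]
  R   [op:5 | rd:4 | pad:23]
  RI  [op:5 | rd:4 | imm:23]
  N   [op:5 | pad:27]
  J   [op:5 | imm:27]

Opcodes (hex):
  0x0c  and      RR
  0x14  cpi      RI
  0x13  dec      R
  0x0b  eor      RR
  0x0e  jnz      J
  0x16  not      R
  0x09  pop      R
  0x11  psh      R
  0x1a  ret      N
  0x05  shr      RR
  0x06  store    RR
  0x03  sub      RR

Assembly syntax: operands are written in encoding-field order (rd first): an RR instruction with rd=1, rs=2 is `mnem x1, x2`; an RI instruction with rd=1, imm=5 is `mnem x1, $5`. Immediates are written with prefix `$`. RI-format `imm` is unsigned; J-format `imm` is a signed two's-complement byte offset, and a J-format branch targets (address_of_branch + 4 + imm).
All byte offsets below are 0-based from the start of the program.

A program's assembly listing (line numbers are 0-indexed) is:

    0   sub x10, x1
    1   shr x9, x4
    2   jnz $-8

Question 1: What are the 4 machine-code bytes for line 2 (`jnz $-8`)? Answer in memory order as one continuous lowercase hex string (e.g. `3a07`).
77fffff8

line 2 (jnz): pack op=0xe:5|imm=-8:27 = 0x77fffff8; big→ 77 ff ff f8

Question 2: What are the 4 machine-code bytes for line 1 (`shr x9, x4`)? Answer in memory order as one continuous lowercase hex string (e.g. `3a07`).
1. shr fields op=0x5:5|rd=9:4|rs=4:4|pad=0:19 → word 2ca00000h → 2c a0 00 00

2ca00000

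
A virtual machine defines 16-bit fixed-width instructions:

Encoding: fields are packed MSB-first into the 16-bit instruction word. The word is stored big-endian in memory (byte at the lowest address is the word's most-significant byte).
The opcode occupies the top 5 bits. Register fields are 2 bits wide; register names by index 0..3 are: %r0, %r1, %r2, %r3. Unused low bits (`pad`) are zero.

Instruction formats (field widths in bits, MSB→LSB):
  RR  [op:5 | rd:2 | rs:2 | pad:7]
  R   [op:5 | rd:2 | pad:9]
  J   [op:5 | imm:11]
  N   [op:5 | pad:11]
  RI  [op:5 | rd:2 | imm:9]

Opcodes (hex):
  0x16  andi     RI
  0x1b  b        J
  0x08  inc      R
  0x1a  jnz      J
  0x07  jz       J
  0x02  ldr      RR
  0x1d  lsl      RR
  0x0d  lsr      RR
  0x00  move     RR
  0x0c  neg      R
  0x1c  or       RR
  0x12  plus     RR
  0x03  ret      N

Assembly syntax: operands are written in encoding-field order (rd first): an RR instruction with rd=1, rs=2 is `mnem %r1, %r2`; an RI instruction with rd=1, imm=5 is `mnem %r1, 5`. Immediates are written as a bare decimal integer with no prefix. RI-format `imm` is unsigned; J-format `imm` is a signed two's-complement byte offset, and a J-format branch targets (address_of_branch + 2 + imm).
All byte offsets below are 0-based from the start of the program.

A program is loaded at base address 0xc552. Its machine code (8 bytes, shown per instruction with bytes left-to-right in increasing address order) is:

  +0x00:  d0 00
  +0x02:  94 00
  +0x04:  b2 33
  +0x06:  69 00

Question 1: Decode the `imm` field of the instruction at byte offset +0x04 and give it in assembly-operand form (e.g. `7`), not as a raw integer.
51

off 0x04: read b2 33 as big → 0xb233
  op=0xb233>>11=0x16 ⇒ andi (RI)
  rd: (w>>9)&0x3=0x1 → %r1
  imm: (w>>0)&0x1ff=0x33 → 51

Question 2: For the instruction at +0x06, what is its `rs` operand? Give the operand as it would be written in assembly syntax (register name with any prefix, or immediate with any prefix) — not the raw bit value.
off 0x06: read 69 00 as big → 0x6900
  op=0x6900>>11=0xd ⇒ lsr (RR)
  rd: (w>>9)&0x3=0x0 → %r0
  rs: (w>>7)&0x3=0x2 → %r2

%r2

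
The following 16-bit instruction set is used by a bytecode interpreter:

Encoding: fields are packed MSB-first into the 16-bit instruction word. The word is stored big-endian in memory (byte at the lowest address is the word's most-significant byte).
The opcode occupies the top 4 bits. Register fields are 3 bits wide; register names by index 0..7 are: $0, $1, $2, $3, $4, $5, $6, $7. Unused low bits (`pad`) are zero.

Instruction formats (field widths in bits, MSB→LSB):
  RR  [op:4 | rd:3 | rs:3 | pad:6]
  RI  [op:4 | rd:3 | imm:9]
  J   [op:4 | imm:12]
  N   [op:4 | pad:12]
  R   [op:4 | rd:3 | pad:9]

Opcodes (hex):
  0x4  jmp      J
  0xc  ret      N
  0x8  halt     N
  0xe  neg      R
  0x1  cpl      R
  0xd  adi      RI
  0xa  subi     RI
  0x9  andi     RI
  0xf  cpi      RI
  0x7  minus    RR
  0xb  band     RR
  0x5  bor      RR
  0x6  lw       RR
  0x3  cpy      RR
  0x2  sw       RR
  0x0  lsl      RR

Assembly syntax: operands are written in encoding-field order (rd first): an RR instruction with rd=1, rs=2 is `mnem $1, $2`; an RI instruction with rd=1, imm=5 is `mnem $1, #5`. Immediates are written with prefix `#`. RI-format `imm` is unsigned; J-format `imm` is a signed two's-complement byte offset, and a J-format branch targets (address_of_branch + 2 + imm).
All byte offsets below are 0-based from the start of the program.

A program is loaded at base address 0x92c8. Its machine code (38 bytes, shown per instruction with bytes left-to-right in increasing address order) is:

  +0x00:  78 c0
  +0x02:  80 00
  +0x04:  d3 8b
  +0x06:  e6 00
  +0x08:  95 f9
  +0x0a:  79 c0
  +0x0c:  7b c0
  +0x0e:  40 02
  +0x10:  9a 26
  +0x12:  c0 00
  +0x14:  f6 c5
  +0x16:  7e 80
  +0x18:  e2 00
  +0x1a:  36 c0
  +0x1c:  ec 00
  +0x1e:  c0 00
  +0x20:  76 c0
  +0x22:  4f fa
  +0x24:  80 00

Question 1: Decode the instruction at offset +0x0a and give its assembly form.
off 0x0a: read 79 c0 as big → 0x79c0
  opcode bits[15:12]=0x7: minus/RR
  rd: (w>>9)&0x7=0x4 → $4
  rs: (w>>6)&0x7=0x7 → $7

minus $4, $7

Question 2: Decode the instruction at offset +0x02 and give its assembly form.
halt

[02] 80 00 → 0x8000
  opcode bits[15:12]=0x8: halt/N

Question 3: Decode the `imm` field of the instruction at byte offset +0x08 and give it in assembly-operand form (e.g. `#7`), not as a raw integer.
+0x08: 95 f9 ⇒ word 0x95f9 (big)
  top 4b → 0x9 → andi [RI]
  [11:9] rd=2 = $2
  [8:0] imm=505 = #505

#505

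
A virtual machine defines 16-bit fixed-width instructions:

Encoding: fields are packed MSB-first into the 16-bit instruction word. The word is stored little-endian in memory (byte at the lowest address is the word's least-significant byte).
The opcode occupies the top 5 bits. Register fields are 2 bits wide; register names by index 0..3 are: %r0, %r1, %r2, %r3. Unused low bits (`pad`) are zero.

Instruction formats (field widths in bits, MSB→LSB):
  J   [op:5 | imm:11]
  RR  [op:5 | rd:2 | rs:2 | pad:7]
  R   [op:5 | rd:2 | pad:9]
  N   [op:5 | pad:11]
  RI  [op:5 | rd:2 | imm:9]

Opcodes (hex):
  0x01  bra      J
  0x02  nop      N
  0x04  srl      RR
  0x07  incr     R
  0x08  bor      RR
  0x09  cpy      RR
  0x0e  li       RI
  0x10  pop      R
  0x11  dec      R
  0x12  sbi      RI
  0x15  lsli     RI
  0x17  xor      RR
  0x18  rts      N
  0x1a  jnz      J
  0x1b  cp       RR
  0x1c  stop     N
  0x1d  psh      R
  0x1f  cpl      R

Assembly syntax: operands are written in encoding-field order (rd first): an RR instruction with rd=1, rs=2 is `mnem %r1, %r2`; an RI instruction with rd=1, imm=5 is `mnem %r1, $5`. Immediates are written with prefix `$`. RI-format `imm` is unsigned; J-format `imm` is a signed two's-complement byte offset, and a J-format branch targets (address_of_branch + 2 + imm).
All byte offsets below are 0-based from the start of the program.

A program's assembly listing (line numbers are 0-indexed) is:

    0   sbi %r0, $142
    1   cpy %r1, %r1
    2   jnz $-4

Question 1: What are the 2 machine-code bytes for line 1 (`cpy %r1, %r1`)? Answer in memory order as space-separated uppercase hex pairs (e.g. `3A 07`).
line 1 (cpy): pack op=0x9:5|rd=1:2|rs=1:2|pad=0:7 = 0x4a80; little→ 80 4a

80 4A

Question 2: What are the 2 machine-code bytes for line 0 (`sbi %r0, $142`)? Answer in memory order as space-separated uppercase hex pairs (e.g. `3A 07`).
0. sbi fields op=0x12:5|rd=0:2|imm=142:9 → word 908eh → 8e 90

8E 90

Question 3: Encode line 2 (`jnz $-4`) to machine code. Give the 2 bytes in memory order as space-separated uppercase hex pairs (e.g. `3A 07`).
FC D7

2. jnz fields op=0x1a:5|imm=-4:11 → word d7fch → fc d7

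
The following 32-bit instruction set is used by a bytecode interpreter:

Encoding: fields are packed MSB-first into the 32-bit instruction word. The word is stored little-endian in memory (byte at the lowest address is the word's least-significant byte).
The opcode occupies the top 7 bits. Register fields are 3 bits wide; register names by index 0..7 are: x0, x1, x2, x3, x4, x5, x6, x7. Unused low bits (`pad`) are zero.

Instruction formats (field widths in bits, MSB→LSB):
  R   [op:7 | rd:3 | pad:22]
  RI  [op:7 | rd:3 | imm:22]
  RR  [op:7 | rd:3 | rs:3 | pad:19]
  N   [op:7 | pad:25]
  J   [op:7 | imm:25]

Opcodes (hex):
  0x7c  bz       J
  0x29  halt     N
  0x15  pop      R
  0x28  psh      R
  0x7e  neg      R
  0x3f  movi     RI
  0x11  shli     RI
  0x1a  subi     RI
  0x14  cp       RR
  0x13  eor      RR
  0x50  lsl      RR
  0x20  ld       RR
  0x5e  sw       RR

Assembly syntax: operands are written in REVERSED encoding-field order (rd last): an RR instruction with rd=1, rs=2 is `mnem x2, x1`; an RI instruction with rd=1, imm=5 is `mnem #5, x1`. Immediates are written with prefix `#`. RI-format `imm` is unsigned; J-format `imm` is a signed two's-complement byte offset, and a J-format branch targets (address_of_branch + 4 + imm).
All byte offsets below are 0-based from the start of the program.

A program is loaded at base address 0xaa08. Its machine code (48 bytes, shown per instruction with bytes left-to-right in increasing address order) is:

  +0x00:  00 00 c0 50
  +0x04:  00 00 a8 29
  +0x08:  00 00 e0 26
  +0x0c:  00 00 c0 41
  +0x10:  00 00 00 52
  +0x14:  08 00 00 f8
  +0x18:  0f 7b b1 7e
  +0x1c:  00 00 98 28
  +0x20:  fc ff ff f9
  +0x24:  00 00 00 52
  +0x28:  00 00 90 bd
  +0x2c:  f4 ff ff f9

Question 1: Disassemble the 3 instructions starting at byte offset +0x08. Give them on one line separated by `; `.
+0x08: 00 00 e0 26 ⇒ word 0x26e00000 (little)
  top 7b → 0x13 → eor [RR]
  rd: (w>>22)&0x7=0x3 → x3
  rs: (w>>19)&0x7=0x4 → x4
+0x0c: 00 00 c0 41 ⇒ word 0x41c00000 (little)
  top 7b → 0x20 → ld [RR]
  rd: (w>>22)&0x7=0x7 → x7
  rs: (w>>19)&0x7=0x0 → x0
+0x10: 00 00 00 52 ⇒ word 0x52000000 (little)
  top 7b → 0x29 → halt [N]

eor x4, x3; ld x0, x7; halt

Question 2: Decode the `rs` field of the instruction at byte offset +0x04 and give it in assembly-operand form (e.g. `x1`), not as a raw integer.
@+04  little-endian(00 00 a8 29) = 0x29a80000
  top 7b → 0x14 → cp [RR]
  [24:22] rd=6 = x6
  [21:19] rs=5 = x5

x5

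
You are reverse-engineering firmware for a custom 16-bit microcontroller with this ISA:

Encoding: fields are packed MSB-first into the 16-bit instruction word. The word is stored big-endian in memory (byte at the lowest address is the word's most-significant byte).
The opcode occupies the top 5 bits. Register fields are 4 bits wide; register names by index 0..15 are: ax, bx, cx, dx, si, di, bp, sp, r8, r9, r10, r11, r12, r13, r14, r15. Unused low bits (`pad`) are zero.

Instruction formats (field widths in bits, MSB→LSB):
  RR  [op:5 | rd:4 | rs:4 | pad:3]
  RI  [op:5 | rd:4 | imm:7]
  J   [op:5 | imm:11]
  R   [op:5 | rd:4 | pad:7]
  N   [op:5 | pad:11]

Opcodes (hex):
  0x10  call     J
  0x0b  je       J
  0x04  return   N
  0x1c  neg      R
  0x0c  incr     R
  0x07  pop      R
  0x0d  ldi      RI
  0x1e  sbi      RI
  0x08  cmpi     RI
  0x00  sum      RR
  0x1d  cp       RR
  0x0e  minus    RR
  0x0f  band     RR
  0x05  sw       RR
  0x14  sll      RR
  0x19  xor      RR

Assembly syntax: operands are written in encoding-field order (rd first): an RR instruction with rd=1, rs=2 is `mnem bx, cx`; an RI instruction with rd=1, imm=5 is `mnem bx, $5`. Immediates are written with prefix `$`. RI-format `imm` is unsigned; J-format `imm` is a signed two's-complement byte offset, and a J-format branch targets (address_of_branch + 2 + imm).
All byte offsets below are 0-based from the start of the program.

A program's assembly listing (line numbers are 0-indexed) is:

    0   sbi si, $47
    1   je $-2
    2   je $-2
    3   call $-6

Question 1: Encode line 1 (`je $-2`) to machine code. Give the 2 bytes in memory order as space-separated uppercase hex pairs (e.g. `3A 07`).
1. je fields op=0xb:5|imm=-2:11 → word 5ffeh → 5f fe

5F FE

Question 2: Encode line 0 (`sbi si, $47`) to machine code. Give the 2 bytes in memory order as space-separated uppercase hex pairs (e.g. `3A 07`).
F2 2F

line 0 (sbi): pack op=0x1e:5|rd=4:4|imm=47:7 = 0xf22f; big→ f2 2f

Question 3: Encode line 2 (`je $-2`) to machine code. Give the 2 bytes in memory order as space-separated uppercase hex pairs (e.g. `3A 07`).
line 2 (je): pack op=0xb:5|imm=-2:11 = 0x5ffe; big→ 5f fe

5F FE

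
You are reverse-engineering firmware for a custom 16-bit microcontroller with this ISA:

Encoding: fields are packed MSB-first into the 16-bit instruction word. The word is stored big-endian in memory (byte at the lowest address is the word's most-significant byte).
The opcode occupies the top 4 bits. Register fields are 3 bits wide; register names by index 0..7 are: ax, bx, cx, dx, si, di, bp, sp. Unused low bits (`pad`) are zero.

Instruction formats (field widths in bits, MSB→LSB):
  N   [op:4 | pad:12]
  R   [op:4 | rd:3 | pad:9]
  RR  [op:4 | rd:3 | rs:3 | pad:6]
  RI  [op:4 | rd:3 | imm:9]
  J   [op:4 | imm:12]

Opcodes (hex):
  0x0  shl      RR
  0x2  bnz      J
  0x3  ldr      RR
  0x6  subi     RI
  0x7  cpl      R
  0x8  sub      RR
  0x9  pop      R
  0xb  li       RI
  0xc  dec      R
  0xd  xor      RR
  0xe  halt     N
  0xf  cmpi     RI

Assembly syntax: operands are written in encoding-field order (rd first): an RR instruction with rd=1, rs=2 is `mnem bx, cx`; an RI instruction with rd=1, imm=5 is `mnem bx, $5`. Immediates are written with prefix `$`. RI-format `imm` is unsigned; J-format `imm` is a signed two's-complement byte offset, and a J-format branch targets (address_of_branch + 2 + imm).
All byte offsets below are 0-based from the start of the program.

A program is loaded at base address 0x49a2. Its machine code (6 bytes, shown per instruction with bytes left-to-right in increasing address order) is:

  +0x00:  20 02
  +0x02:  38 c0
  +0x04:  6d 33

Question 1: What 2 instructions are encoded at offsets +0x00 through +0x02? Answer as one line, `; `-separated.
[00] 20 02 → 0x2002
  opcode bits[15:12]=0x2: bnz/J
  [11:0] imm=2 = $2
[02] 38 c0 → 0x38c0
  opcode bits[15:12]=0x3: ldr/RR
  [11:9] rd=4 = si
  [8:6] rs=3 = dx

bnz $2; ldr si, dx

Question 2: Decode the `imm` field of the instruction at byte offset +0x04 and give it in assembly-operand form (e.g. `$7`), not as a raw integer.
+0x04: 6d 33 ⇒ word 0x6d33 (big)
  top 4b → 0x6 → subi [RI]
  rd@[11:9]=0x6 ⇒ bp
  imm@[8:0]=0x133 ⇒ $307

$307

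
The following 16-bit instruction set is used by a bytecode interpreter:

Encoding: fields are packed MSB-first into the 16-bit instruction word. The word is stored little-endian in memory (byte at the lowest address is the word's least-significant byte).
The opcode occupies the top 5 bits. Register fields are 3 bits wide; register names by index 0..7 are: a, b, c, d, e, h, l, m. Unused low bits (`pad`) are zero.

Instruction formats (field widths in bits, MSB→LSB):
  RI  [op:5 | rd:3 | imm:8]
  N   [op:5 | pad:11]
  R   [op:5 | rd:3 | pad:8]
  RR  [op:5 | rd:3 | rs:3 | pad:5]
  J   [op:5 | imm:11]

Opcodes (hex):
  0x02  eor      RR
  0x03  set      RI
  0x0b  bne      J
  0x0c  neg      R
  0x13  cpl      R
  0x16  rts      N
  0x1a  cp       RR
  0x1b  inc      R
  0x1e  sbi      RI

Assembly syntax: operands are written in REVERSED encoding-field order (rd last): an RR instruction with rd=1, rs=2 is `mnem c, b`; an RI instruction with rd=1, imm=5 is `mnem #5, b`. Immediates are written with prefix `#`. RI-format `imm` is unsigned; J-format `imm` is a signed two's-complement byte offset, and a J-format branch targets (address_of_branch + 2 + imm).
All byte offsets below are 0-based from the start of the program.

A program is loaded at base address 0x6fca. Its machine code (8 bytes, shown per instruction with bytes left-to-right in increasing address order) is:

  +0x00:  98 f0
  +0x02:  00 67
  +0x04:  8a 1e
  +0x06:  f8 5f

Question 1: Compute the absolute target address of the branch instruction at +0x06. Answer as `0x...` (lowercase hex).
off 0x06: read f8 5f as little → 0x5ff8
  op=0x5ff8>>11=0xb ⇒ bne (J)
  imm: (w>>0)&0x7ff=0x7f8 (s11→-8) → #-8
  target = base 0x6fca + off 0x06 + 2 + imm -8 = 0x6fca

0x6fca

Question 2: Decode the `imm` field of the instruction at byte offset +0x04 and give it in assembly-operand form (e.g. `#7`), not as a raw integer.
#138

[04] 8a 1e → 0x1e8a
  opcode bits[15:11]=0x3: set/RI
  rd@[10:8]=0x6 ⇒ l
  imm@[7:0]=0x8a ⇒ #138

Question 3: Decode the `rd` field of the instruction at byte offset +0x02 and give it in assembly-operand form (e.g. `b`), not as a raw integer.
m

@+02  little-endian(00 67) = 0x6700
  opcode bits[15:11]=0xc: neg/R
  rd: (w>>8)&0x7=0x7 → m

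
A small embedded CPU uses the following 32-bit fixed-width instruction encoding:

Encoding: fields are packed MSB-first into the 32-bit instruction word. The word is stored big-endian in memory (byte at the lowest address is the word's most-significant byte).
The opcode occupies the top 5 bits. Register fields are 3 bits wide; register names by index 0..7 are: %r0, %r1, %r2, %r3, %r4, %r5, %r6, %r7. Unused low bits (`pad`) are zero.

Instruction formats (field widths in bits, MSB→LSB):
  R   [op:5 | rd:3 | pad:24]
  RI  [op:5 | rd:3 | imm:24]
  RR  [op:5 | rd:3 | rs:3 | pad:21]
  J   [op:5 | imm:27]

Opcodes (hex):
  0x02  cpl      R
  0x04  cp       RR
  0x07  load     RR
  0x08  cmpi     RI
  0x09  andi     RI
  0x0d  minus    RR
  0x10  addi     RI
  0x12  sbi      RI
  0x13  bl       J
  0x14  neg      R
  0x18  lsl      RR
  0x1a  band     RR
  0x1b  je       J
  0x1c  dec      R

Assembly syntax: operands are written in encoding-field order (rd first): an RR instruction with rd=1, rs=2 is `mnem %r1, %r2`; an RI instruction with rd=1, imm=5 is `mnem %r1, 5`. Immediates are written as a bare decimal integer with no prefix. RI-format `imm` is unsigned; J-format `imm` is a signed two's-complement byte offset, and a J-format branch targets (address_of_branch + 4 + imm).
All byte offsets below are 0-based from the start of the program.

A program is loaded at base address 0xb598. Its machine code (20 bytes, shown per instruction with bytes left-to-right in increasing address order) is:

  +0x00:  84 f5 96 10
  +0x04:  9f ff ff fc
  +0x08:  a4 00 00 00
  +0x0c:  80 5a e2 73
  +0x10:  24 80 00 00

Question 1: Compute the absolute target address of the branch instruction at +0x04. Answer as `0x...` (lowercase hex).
[04] 9f ff ff fc → 0x9ffffffc
  opcode bits[31:27]=0x13: bl/J
  imm: (w>>0)&0x7ffffff=0x7fffffc (s27→-4) → -4
  target = base 0xb598 + off 0x04 + 4 + imm -4 = 0xb59c

0xb59c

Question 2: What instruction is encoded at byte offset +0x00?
[00] 84 f5 96 10 → 0x84f59610
  op=0x84f59610>>27=0x10 ⇒ addi (RI)
  rd: (w>>24)&0x7=0x4 → %r4
  imm: (w>>0)&0xffffff=0xf59610 → 16094736

addi %r4, 16094736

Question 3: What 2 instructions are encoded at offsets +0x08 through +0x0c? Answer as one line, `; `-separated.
neg %r4; addi %r0, 5956211

+0x08: a4 00 00 00 ⇒ word 0xa4000000 (big)
  top 5b → 0x14 → neg [R]
  [26:24] rd=4 = %r4
+0x0c: 80 5a e2 73 ⇒ word 0x805ae273 (big)
  top 5b → 0x10 → addi [RI]
  [26:24] rd=0 = %r0
  [23:0] imm=5956211 = 5956211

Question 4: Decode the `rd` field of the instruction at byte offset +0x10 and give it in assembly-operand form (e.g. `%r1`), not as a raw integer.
%r4

@+10  big-endian(24 80 00 00) = 0x24800000
  opcode bits[31:27]=0x4: cp/RR
  [26:24] rd=4 = %r4
  [23:21] rs=4 = %r4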